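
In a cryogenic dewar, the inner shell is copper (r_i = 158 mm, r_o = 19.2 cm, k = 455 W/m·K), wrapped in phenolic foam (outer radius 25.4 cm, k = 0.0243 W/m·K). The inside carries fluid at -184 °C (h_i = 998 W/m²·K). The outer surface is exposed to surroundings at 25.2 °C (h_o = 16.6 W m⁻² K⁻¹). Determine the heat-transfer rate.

Q = 49.3 W

Treat each layer as a resistance in series:
  R_conv,in = 1/(4πr²h) = 1/(4π·0.158²·998) = 0.003194 K/W
  R_copper = (1/0.158 − 1/0.192)/(4πk) = 1.121/(4π·455) = 1.960×10^-4 K/W
  R_phenolic foam = (1/0.192 − 1/0.254)/(4πk) = 1.271/(4π·0.0243) = 4.163 K/W
  R_conv,out = 1/(4πr²h) = 1/(4π·0.254²·16.6) = 0.07430 K/W
ΣR = 0.003194 + 1.960×10^-4 + 4.163 + 0.07430 = 4.241 K/W
Q = ΔT/ΣR = (-184 °C − 25.2 °C)/4.241 = -49.3 W
(Negative Q ⇒ heat flows inward; heat gain = 49.3 W.)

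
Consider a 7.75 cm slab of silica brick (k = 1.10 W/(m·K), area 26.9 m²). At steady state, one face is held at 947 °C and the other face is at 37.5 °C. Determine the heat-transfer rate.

Q = 3.47×10^5 W

Q = kA·ΔT/L = 1.10 × 26.9 × |947 °C − 37.5 °C| / 0.0775 = 3.47×10^5 W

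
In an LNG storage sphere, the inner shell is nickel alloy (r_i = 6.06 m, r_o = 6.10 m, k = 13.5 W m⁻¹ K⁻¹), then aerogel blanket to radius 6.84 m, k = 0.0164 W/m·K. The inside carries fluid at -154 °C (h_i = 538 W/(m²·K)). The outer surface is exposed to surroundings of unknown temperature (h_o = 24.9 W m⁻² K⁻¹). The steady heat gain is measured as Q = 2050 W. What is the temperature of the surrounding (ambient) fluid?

Sum the resistances:
  R_conv,in = 1/(4πr²h) = 1/(4π·6.06²·538) = 4.028×10^-6 K/W
  R_nickel alloy = (1/6.06 − 1/6.10)/(4πk) = 0.001082/(4π·13.5) = 6.378×10^-6 K/W
  R_aerogel blanket = (1/6.10 − 1/6.84)/(4πk) = 0.01774/(4π·0.0164) = 0.08606 K/W
  R_conv,out = 1/(4πr²h) = 1/(4π·6.84²·24.9) = 6.831×10^-5 K/W
ΣR = 0.08614 K/W
ΔT = Q·ΣR = 2050 × 0.08614 = 176.6 K
Heat flows inward, so T_out = T_in + ΔT = -154 + 176.6 = 22.6 °C

T_out = 22.6 °C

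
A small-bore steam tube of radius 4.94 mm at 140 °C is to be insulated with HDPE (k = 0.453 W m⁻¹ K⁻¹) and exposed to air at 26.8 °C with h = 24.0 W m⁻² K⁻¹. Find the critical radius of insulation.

r_cr = 1.89 cm

For a cylinder, r_cr = k_ins/h = 0.453/24.0 = 0.0189 m = 1.89 cm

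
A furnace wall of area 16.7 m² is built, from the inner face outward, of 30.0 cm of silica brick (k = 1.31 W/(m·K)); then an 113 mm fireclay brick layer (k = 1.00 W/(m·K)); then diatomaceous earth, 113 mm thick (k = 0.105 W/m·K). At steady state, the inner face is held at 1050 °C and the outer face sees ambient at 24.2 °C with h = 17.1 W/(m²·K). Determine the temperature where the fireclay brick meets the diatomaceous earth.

Resistance network (inner→outer):
  R_silica brick = L/(kA) = 0.300/(1.31·16.7) = 0.01371 K/W
  R_fireclay brick = L/(kA) = 0.113/(1.00·16.7) = 0.006766 K/W
  R_diatomaceous earth = L/(kA) = 0.113/(0.105·16.7) = 0.06444 K/W
  R_conv,out = 1/(hA) = 1/(17.1·16.7) = 0.003502 K/W
ΣR = 0.01371 + 0.006766 + 0.06444 + 0.003502 = 0.08842 K/W
Q = ΔT/ΣR = (1050 °C − 24.2 °C)/0.08842 = 11600 W
From the inner boundary to the fireclay brick/diatomaceous earth interface, ΣR_partial = 0.02048 K/W.
T_interface = T_in − Q·ΣR_partial = 1050 °C − (11600)(0.02048) = 812 °C

T = 812 °C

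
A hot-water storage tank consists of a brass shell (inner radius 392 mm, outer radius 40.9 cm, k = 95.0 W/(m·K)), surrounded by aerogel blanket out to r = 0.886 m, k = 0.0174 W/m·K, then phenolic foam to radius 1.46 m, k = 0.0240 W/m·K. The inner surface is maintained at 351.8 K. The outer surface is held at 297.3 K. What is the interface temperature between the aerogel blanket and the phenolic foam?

Series thermal resistances, inner to outer:
  R_brass = (1/0.392 − 1/0.409)/(4πk) = 0.1060/(4π·95.0) = 8.882×10^-5 K/W
  R_aerogel blanket = (1/0.409 − 1/0.886)/(4πk) = 1.316/(4π·0.0174) = 6.020 K/W
  R_phenolic foam = (1/0.886 − 1/1.46)/(4πk) = 0.4437/(4π·0.0240) = 1.471 K/W
ΣR = 8.882×10^-5 + 6.020 + 1.471 = 7.491 K/W
Q = ΔT/ΣR = (351.8 K − 297.3 K)/7.491 = 7.275 W
From the inner boundary to the aerogel blanket/phenolic foam interface, ΣR_partial = 6.020 K/W.
T_interface = T_in − Q·ΣR_partial = 351.8 K − (7.275)(6.020) = 308.0 K

T = 308.0 K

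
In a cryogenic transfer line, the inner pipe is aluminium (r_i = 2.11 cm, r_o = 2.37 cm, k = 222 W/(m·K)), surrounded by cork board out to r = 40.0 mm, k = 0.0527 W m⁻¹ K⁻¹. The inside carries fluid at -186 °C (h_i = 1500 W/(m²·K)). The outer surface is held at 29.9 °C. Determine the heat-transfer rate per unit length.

Series thermal resistances, inner to outer:
  R'_conv,in = 1/(2πr h) = 1/(2π·0.0211·1500) = 0.005029 m·K/W
  R'_aluminium = ln(0.0237/0.0211)/(2πk) = 0.1162/(2π·222) = 8.331×10^-5 m·K/W
  R'_cork board = ln(0.0400/0.0237)/(2πk) = 0.5234/(2π·0.0527) = 1.581 m·K/W
ΣR = 0.005029 + 8.331×10^-5 + 1.581 = 1.586 m·K/W
Q' = ΔT/ΣR = (-186 °C − 29.9 °C)/1.586 = -136 W/m
(Negative Q' ⇒ heat flows inward; heat gain = 136 W/m.)

Q' = 136 W/m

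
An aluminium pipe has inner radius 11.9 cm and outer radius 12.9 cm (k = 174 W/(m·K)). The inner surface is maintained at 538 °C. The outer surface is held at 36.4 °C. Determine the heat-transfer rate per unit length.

Q' = 6.80×10^6 W/m

Q' = 2πk·ΔT/ln(r₂/r₁) = 2π × 174 × 501.6 / ln(0.129/0.119) = 6.80×10^6 W/m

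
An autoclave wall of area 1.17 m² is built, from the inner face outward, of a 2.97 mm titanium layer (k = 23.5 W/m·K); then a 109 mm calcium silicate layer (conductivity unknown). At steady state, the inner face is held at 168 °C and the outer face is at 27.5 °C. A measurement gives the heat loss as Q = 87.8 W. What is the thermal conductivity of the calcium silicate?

ΣR = ΔT/Q = |168 − 27.5|/87.8 = 1.600 K/W
Known resistances:
  R_titanium = L/(kA) = 0.00297/(23.5·1.17) = 1.080×10^-4 K/W
R_calcium silicate = ΣR − ΣR_known = 1.600 − 1.080×10^-4 = 1.600 K/W
L/(kA) = 1.600 ⇒ k = 0.109/(1.600·1.17) = 0.0582 W/m·K

k = 0.0582 W/m·K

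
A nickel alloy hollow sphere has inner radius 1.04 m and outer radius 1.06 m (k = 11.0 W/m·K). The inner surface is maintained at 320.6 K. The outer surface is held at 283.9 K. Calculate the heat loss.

Q = 4πk·ΔT/(1/r₁ − 1/r₂) = 4π × 11.0 × 36.7 / (1/1.04 − 1/1.06) = 2.80×10^5 W

Q = 280 kW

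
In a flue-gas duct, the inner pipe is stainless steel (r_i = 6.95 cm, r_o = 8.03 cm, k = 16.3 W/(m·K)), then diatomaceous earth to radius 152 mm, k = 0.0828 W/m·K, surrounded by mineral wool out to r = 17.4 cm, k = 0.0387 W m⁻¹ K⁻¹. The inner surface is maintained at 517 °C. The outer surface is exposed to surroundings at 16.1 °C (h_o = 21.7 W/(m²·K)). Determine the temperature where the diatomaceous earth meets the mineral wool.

Series thermal resistances, inner to outer:
  R'_stainless steel = ln(0.0803/0.0695)/(2πk) = 0.1444/(2π·16.3) = 0.001410 m·K/W
  R'_diatomaceous earth = ln(0.152/0.0803)/(2πk) = 0.6381/(2π·0.0828) = 1.227 m·K/W
  R'_mineral wool = ln(0.174/0.152)/(2πk) = 0.1352/(2π·0.0387) = 0.5559 m·K/W
  R'_conv,out = 1/(2πr h) = 1/(2π·0.174·21.7) = 0.04215 m·K/W
ΣR = 0.001410 + 1.227 + 0.5559 + 0.04215 = 1.826 m·K/W
Q' = ΔT/ΣR = (517 °C − 16.1 °C)/1.826 = 274.3 W/m
From the inner boundary to the diatomaceous earth/mineral wool interface, ΣR_partial = 1.228 m·K/W.
T_interface = T_in − Q'·ΣR_partial = 517 °C − (274.3)(1.228) = 180 °C

T = 180 °C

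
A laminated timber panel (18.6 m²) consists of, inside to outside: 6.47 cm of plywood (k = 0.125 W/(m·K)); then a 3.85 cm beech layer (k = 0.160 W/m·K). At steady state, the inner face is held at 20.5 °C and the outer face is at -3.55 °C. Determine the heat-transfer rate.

Q = 590 W

Series thermal resistances, inner to outer:
  R_plywood = L/(kA) = 0.0647/(0.125·18.6) = 0.02783 K/W
  R_beech = L/(kA) = 0.0385/(0.160·18.6) = 0.01294 K/W
ΣR = 0.02783 + 0.01294 = 0.04077 K/W
Q = ΔT/ΣR = (20.5 °C − -3.55 °C)/0.04077 = 590 W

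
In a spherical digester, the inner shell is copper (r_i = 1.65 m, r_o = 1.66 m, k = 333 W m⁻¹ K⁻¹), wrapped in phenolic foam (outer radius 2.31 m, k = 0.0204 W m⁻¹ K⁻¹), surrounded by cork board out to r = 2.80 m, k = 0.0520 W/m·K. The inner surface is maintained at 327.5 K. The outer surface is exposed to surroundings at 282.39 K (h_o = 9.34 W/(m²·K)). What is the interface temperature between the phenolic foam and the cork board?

Treat each layer as a resistance in series:
  R_copper = (1/1.65 − 1/1.66)/(4πk) = 0.003651/(4π·333) = 8.725×10^-7 K/W
  R_phenolic foam = (1/1.66 − 1/2.31)/(4πk) = 0.1695/(4π·0.0204) = 0.6612 K/W
  R_cork board = (1/2.31 − 1/2.80)/(4πk) = 0.07576/(4π·0.0520) = 0.1159 K/W
  R_conv,out = 1/(4πr²h) = 1/(4π·2.80²·9.34) = 0.001087 K/W
ΣR = 8.725×10^-7 + 0.6612 + 0.1159 + 0.001087 = 0.7782 K/W
Q = ΔT/ΣR = (327.5 K − 282.39 K)/0.7782 = 57.97 W
From the inner boundary to the phenolic foam/cork board interface, ΣR_partial = 0.6612 K/W.
T_interface = T_in − Q·ΣR_partial = 327.5 K − (57.97)(0.6612) = 289.2 K

T = 289.2 K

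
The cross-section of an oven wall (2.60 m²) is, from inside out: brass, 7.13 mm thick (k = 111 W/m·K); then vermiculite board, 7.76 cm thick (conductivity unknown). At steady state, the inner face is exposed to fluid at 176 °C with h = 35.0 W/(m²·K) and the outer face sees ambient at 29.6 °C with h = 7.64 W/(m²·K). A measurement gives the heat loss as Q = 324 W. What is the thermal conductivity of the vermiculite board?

ΣR = ΔT/Q = |176 − 29.6|/324 = 0.4519 K/W
Known resistances:
  R_conv,in = 1/(hA) = 1/(35.0·2.60) = 0.01099 K/W
  R_brass = L/(kA) = 0.00713/(111·2.60) = 2.471×10^-5 K/W
  R_conv,out = 1/(hA) = 1/(7.64·2.60) = 0.05034 K/W
R_vermiculite board = ΣR − ΣR_known = 0.4519 − 0.06135 = 0.3906 K/W
L/(kA) = 0.3906 ⇒ k = 0.0776/(0.3906·2.60) = 0.0764 W/m·K

k = 0.0764 W/m·K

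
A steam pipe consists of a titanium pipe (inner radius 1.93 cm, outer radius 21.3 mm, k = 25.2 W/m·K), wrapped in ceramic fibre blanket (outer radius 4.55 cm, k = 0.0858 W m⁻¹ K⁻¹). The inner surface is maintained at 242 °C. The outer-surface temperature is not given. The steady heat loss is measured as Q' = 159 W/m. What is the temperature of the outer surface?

Sum the resistances:
  R'_titanium = ln(0.0213/0.0193)/(2πk) = 0.09860/(2π·25.2) = 6.227×10^-4 m·K/W
  R'_ceramic fibre blanket = ln(0.0455/0.0213)/(2πk) = 0.7590/(2π·0.0858) = 1.408 m·K/W
ΣR = 1.409 m·K/W
ΔT = Q'·ΣR = 159 × 1.409 = 224.0 K
Heat flows outward, so T_out = T_in − ΔT = 242 − 224.0 = 18.0 °C

T_out = 18.0 °C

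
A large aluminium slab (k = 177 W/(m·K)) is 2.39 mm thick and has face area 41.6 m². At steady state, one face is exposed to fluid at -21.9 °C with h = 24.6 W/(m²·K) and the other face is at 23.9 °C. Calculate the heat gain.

Treat each layer as a resistance in series:
  R_conv,in = 1/(hA) = 1/(24.6·41.6) = 9.772×10^-4 K/W
  R_aluminium = L/(kA) = 0.00239/(177·41.6) = 3.246×10^-7 K/W
ΣR = 9.772×10^-4 + 3.246×10^-7 = 9.775×10^-4 K/W
Q = ΔT/ΣR = (-21.9 °C − 23.9 °C)/9.775×10^-4 = -46900 W
(Negative Q ⇒ heat flows inward; heat gain = 46900 W.)

Q = 46.9 kW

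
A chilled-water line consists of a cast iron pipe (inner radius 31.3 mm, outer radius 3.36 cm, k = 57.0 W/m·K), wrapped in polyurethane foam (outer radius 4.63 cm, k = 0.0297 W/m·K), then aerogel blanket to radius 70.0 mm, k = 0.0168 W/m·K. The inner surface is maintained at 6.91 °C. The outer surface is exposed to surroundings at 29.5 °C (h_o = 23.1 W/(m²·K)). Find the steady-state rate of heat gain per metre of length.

Resistance network (inner→outer):
  R'_cast iron = ln(0.0336/0.0313)/(2πk) = 0.07091/(2π·57.0) = 1.980×10^-4 m·K/W
  R'_polyurethane foam = ln(0.0463/0.0336)/(2πk) = 0.3206/(2π·0.0297) = 1.718 m·K/W
  R'_aerogel blanket = ln(0.0700/0.0463)/(2πk) = 0.4134/(2π·0.0168) = 3.916 m·K/W
  R'_conv,out = 1/(2πr h) = 1/(2π·0.0700·23.1) = 0.09843 m·K/W
ΣR = 1.980×10^-4 + 1.718 + 3.916 + 0.09843 = 5.733 m·K/W
Q' = ΔT/ΣR = (6.91 °C − 29.5 °C)/5.733 = -3.94 W/m
(Negative Q' ⇒ heat flows inward; heat gain = 3.94 W/m.)

Q' = 3.94 W/m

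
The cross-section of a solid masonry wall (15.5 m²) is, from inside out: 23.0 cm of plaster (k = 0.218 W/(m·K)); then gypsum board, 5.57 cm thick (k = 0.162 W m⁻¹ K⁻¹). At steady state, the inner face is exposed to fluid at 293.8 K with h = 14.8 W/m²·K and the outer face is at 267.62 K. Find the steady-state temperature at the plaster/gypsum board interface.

Series thermal resistances, inner to outer:
  R_conv,in = 1/(hA) = 1/(14.8·15.5) = 0.004359 K/W
  R_plaster = L/(kA) = 0.230/(0.218·15.5) = 0.06807 K/W
  R_gypsum board = L/(kA) = 0.0557/(0.162·15.5) = 0.02218 K/W
ΣR = 0.004359 + 0.06807 + 0.02218 = 0.09461 K/W
Q = ΔT/ΣR = (293.8 K − 267.62 K)/0.09461 = 276.7 W
From the inner boundary to the plaster/gypsum board interface, ΣR_partial = 0.07243 K/W.
T_interface = T_in − Q·ΣR_partial = 293.8 K − (276.7)(0.07243) = 273.76 K

T = 273.76 K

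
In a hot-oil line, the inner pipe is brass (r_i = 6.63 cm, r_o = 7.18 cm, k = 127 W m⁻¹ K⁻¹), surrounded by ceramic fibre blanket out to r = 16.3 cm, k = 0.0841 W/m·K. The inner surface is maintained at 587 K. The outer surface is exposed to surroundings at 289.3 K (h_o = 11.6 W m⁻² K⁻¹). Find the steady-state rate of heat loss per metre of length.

Q' = 182 W/m

Resistance network (inner→outer):
  R'_brass = ln(0.0718/0.0663)/(2πk) = 0.07969/(2π·127) = 9.987×10^-5 m·K/W
  R'_ceramic fibre blanket = ln(0.163/0.0718)/(2πk) = 0.8199/(2π·0.0841) = 1.552 m·K/W
  R'_conv,out = 1/(2πr h) = 1/(2π·0.163·11.6) = 0.08417 m·K/W
ΣR = 9.987×10^-5 + 1.552 + 0.08417 = 1.636 m·K/W
Q' = ΔT/ΣR = (587 K − 289.3 K)/1.636 = 182 W/m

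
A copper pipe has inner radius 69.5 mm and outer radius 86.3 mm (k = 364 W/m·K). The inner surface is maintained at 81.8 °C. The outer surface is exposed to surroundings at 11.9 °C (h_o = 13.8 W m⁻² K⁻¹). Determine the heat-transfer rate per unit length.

Q' = 523 W/m

Resistance network (inner→outer):
  R'_copper = ln(0.0863/0.0695)/(2πk) = 0.2165/(2π·364) = 9.466×10^-5 m·K/W
  R'_conv,out = 1/(2πr h) = 1/(2π·0.0863·13.8) = 0.1336 m·K/W
ΣR = 9.466×10^-5 + 0.1336 = 0.1337 m·K/W
Q' = ΔT/ΣR = (81.8 °C − 11.9 °C)/0.1337 = 523 W/m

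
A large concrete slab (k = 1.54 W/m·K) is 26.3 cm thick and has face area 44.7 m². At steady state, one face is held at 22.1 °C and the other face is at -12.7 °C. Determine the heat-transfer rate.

Q = kA·ΔT/L = 1.54 × 44.7 × |22.1 °C − -12.7 °C| / 0.263 = 9110 W

Q = 9.11 kW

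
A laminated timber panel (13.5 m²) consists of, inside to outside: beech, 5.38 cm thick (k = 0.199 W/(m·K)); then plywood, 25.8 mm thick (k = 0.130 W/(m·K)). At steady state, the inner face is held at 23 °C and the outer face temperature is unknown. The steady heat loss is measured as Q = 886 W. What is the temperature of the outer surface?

T_out = -7.77 °C

Series resistances:
  R_beech = L/(kA) = 0.0538/(0.199·13.5) = 0.02003 K/W
  R_plywood = L/(kA) = 0.0258/(0.130·13.5) = 0.01470 K/W
ΣR = 0.03473 K/W
ΔT = Q·ΣR = 886 × 0.03473 = 30.77 K
Heat flows outward, so T_out = T_in − ΔT = 23 − 30.77 = -7.77 °C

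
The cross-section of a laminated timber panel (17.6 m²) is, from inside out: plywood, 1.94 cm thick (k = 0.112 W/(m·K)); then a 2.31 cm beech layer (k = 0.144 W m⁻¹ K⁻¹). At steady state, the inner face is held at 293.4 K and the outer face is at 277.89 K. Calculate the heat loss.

Treat each layer as a resistance in series:
  R_plywood = L/(kA) = 0.0194/(0.112·17.6) = 0.009842 K/W
  R_beech = L/(kA) = 0.0231/(0.144·17.6) = 0.009115 K/W
ΣR = 0.009842 + 0.009115 = 0.01896 K/W
Q = ΔT/ΣR = (293.4 K − 277.89 K)/0.01896 = 818 W

Q = 818 W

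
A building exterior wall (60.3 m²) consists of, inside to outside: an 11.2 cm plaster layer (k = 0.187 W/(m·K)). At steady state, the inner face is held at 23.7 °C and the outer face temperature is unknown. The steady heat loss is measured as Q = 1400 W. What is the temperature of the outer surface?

Sum the resistances:
  R_plaster = L/(kA) = 0.112/(0.187·60.3) = 0.009933 K/W
ΣR = 0.009933 K/W
ΔT = Q·ΣR = 1400 × 0.009933 = 13.91 K
Heat flows outward, so T_out = T_in − ΔT = 23.7 − 13.91 = 9.79 °C

T_out = 9.79 °C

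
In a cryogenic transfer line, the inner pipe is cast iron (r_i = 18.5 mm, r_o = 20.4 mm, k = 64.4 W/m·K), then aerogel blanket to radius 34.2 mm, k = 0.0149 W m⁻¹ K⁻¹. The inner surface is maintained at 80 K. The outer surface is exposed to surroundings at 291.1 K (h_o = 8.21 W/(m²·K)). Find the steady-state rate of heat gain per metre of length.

Series thermal resistances, inner to outer:
  R'_cast iron = ln(0.0204/0.0185)/(2πk) = 0.09776/(2π·64.4) = 2.416×10^-4 m·K/W
  R'_aerogel blanket = ln(0.0342/0.0204)/(2πk) = 0.5167/(2π·0.0149) = 5.519 m·K/W
  R'_conv,out = 1/(2πr h) = 1/(2π·0.0342·8.21) = 0.5668 m·K/W
ΣR = 2.416×10^-4 + 5.519 + 0.5668 = 6.086 m·K/W
Q' = ΔT/ΣR = (80 K − 291.1 K)/6.086 = -34.7 W/m
(Negative Q' ⇒ heat flows inward; heat gain = 34.7 W/m.)

Q' = 34.7 W/m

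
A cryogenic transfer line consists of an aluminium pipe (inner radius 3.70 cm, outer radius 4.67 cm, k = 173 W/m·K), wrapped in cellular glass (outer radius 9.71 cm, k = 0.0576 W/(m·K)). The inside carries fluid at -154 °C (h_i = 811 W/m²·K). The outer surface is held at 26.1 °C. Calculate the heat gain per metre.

Q' = 88.8 W/m

Series thermal resistances, inner to outer:
  R'_conv,in = 1/(2πr h) = 1/(2π·0.0370·811) = 0.005304 m·K/W
  R'_aluminium = ln(0.0467/0.0370)/(2πk) = 0.2328/(2π·173) = 2.142×10^-4 m·K/W
  R'_cellular glass = ln(0.0971/0.0467)/(2πk) = 0.7320/(2π·0.0576) = 2.023 m·K/W
ΣR = 0.005304 + 2.142×10^-4 + 2.023 = 2.029 m·K/W
Q' = ΔT/ΣR = (-154 °C − 26.1 °C)/2.029 = -88.8 W/m
(Negative Q' ⇒ heat flows inward; heat gain = 88.8 W/m.)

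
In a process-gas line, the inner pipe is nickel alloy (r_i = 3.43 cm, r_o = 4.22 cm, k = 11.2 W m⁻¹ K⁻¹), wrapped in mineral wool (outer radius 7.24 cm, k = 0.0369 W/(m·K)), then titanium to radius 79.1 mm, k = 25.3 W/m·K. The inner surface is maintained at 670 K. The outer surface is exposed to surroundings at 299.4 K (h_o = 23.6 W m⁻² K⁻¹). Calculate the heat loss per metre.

Resistance network (inner→outer):
  R'_nickel alloy = ln(0.0422/0.0343)/(2πk) = 0.2073/(2π·11.2) = 0.002945 m·K/W
  R'_mineral wool = ln(0.0724/0.0422)/(2πk) = 0.5398/(2π·0.0369) = 2.328 m·K/W
  R'_titanium = ln(0.0791/0.0724)/(2πk) = 0.08851/(2π·25.3) = 5.568×10^-4 m·K/W
  R'_conv,out = 1/(2πr h) = 1/(2π·0.0791·23.6) = 0.08526 m·K/W
ΣR = 0.002945 + 2.328 + 5.568×10^-4 + 0.08526 = 2.417 m·K/W
Q' = ΔT/ΣR = (670 K − 299.4 K)/2.417 = 153 W/m

Q' = 153 W/m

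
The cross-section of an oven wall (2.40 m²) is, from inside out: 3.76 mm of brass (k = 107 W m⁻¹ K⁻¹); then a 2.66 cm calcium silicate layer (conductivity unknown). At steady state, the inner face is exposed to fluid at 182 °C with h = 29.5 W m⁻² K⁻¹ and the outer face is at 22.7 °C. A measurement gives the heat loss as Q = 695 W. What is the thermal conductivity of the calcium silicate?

k = 0.0515 W/m·K

ΣR = ΔT/Q = |182 − 22.7|/695 = 0.2292 K/W
Known resistances:
  R_conv,in = 1/(hA) = 1/(29.5·2.40) = 0.01412 K/W
  R_brass = L/(kA) = 0.00376/(107·2.40) = 1.464×10^-5 K/W
R_calcium silicate = ΣR − ΣR_known = 0.2292 − 0.01413 = 0.2151 K/W
L/(kA) = 0.2151 ⇒ k = 0.0266/(0.2151·2.40) = 0.0515 W/m·K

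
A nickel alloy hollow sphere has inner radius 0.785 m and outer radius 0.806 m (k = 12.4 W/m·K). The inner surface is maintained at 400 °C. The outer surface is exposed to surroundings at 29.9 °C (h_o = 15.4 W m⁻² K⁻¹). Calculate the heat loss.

Resistance network (inner→outer):
  R_nickel alloy = (1/0.785 − 1/0.806)/(4πk) = 0.03319/(4π·12.4) = 2.130×10^-4 K/W
  R_conv,out = 1/(4πr²h) = 1/(4π·0.806²·15.4) = 0.007954 K/W
ΣR = 2.130×10^-4 + 0.007954 = 0.008167 K/W
Q = ΔT/ΣR = (400 °C − 29.9 °C)/0.008167 = 45300 W

Q = 45.3 kW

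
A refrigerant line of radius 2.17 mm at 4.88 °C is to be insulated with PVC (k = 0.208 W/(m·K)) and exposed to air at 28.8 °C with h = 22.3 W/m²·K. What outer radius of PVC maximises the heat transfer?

For a cylinder, r_cr = k_ins/h = 0.208/22.3 = 0.00933 m = 0.933 cm

r_cr = 0.933 cm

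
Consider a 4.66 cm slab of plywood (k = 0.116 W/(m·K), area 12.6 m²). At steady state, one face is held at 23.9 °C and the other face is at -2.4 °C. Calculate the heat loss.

Q = kA·ΔT/L = 0.116 × 12.6 × |23.9 °C − -2.4 °C| / 0.0466 = 825 W

Q = 825 W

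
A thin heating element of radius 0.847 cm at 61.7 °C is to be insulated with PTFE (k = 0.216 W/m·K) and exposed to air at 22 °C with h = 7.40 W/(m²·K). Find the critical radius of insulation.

For a cylinder, r_cr = k_ins/h = 0.216/7.40 = 0.0292 m = 2.92 cm

r_cr = 2.92 cm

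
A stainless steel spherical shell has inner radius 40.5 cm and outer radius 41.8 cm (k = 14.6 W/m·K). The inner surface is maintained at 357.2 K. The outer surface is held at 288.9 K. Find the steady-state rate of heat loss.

Q = 163 kW

Q = 4πk·ΔT/(1/r₁ − 1/r₂) = 4π × 14.6 × 68.3 / (1/0.405 − 1/0.418) = 1.63×10^5 W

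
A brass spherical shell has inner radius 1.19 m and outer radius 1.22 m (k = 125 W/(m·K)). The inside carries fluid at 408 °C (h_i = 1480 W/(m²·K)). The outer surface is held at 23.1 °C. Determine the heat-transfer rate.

Resistance network (inner→outer):
  R_conv,in = 1/(4πr²h) = 1/(4π·1.19²·1480) = 3.797×10^-5 K/W
  R_brass = (1/1.19 − 1/1.22)/(4πk) = 0.02066/(4π·125) = 1.316×10^-5 K/W
ΣR = 3.797×10^-5 + 1.316×10^-5 = 5.113×10^-5 K/W
Q = ΔT/ΣR = (408 °C − 23.1 °C)/5.113×10^-5 = 7.53×10^6 W

Q = 7530 kW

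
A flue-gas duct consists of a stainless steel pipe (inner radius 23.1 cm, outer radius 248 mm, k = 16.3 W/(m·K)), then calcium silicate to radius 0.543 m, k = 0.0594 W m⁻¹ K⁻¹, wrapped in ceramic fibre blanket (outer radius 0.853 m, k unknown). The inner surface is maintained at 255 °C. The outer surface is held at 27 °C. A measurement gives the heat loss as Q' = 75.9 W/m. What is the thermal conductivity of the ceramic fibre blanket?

ΣR = ΔT/Q' = |255 − 27|/75.9 = 3.004 m·K/W
Known resistances:
  R'_stainless steel = ln(0.248/0.231)/(2πk) = 0.07101/(2π·16.3) = 6.934×10^-4 m·K/W
  R'_calcium silicate = ln(0.543/0.248)/(2πk) = 0.7837/(2π·0.0594) = 2.100 m·K/W
R_ceramic fibre blanket = ΣR − ΣR_known = 3.004 − 2.101 = 0.9030 m·K/W
ln(r₂/r₁)/(2πk) = 0.9030 ⇒ k = 0.4517/(2π·0.9030) = 0.0796 W/m·K

k = 0.0796 W/m·K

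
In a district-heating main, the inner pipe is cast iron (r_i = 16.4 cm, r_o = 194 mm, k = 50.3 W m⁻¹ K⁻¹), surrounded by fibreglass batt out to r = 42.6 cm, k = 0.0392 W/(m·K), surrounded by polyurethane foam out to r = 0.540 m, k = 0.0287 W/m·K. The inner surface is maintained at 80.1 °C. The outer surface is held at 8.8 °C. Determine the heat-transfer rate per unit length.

Q' = 15.8 W/m

Series thermal resistances, inner to outer:
  R'_cast iron = ln(0.194/0.164)/(2πk) = 0.1680/(2π·50.3) = 5.315×10^-4 m·K/W
  R'_fibreglass batt = ln(0.426/0.194)/(2πk) = 0.7866/(2π·0.0392) = 3.194 m·K/W
  R'_polyurethane foam = ln(0.540/0.426)/(2πk) = 0.2371/(2π·0.0287) = 1.315 m·K/W
ΣR = 5.315×10^-4 + 3.194 + 1.315 = 4.510 m·K/W
Q' = ΔT/ΣR = (80.1 °C − 8.8 °C)/4.510 = 15.8 W/m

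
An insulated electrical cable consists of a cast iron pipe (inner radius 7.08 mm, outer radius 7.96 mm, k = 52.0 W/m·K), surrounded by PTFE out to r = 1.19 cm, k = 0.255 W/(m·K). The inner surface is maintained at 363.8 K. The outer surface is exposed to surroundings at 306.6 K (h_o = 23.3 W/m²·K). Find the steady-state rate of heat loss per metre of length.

Series thermal resistances, inner to outer:
  R'_cast iron = ln(0.00796/0.00708)/(2πk) = 0.1172/(2π·52.0) = 3.586×10^-4 m·K/W
  R'_PTFE = ln(0.0119/0.00796)/(2πk) = 0.4021/(2π·0.255) = 0.2510 m·K/W
  R'_conv,out = 1/(2πr h) = 1/(2π·0.0119·23.3) = 0.5740 m·K/W
ΣR = 3.586×10^-4 + 0.2510 + 0.5740 = 0.8254 m·K/W
Q' = ΔT/ΣR = (363.8 K − 306.6 K)/0.8254 = 69.3 W/m

Q' = 69.3 W/m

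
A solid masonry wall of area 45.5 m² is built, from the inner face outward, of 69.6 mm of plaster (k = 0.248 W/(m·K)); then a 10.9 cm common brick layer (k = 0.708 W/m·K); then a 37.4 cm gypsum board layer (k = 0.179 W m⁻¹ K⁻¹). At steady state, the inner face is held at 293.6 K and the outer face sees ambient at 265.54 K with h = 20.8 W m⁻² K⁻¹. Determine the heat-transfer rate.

Q = 496 W

Treat each layer as a resistance in series:
  R_plaster = L/(kA) = 0.0696/(0.248·45.5) = 0.006168 K/W
  R_common brick = L/(kA) = 0.109/(0.708·45.5) = 0.003384 K/W
  R_gypsum board = L/(kA) = 0.374/(0.179·45.5) = 0.04592 K/W
  R_conv,out = 1/(hA) = 1/(20.8·45.5) = 0.001057 K/W
ΣR = 0.006168 + 0.003384 + 0.04592 + 0.001057 = 0.05653 K/W
Q = ΔT/ΣR = (293.6 K − 265.54 K)/0.05653 = 496 W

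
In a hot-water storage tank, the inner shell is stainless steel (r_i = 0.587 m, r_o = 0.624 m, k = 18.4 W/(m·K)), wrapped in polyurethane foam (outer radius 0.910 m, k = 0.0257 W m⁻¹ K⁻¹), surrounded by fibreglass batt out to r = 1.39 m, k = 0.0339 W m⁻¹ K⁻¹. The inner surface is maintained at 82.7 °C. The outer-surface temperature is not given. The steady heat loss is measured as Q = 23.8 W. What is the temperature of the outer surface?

Sum the resistances:
  R_stainless steel = (1/0.587 − 1/0.624)/(4πk) = 0.1010/(4π·18.4) = 4.369×10^-4 K/W
  R_polyurethane foam = (1/0.624 − 1/0.910)/(4πk) = 0.5037/(4π·0.0257) = 1.560 K/W
  R_fibreglass batt = (1/0.910 − 1/1.39)/(4πk) = 0.3795/(4π·0.0339) = 0.8908 K/W
ΣR = 2.451 K/W
ΔT = Q·ΣR = 23.8 × 2.451 = 58.33 K
Heat flows outward, so T_out = T_in − ΔT = 82.7 − 58.33 = 24.4 °C

T_out = 24.4 °C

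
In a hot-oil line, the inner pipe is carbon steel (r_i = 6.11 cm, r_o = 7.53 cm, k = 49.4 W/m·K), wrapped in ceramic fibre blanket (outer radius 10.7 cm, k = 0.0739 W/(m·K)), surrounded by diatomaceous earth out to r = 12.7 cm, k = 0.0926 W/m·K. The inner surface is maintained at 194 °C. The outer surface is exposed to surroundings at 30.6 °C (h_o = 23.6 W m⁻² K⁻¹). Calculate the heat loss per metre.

Q' = 148 W/m

Treat each layer as a resistance in series:
  R'_carbon steel = ln(0.0753/0.0611)/(2πk) = 0.2090/(2π·49.4) = 6.732×10^-4 m·K/W
  R'_ceramic fibre blanket = ln(0.107/0.0753)/(2πk) = 0.3513/(2π·0.0739) = 0.7567 m·K/W
  R'_diatomaceous earth = ln(0.127/0.107)/(2πk) = 0.1714/(2π·0.0926) = 0.2945 m·K/W
  R'_conv,out = 1/(2πr h) = 1/(2π·0.127·23.6) = 0.05310 m·K/W
ΣR = 6.732×10^-4 + 0.7567 + 0.2945 + 0.05310 = 1.105 m·K/W
Q' = ΔT/ΣR = (194 °C − 30.6 °C)/1.105 = 148 W/m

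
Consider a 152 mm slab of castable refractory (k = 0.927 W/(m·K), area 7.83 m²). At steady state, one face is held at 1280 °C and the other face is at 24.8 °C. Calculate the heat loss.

Q = 59900 W

Q = kA·ΔT/L = 0.927 × 7.83 × |1280 °C − 24.8 °C| / 0.152 = 59900 W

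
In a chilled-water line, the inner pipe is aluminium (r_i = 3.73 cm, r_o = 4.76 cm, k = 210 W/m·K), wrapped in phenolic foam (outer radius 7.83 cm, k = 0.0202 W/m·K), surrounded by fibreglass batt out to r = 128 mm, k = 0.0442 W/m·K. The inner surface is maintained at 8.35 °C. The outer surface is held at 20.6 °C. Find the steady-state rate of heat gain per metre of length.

Q' = 2.15 W/m

Series thermal resistances, inner to outer:
  R'_aluminium = ln(0.0476/0.0373)/(2πk) = 0.2438/(2π·210) = 1.848×10^-4 m·K/W
  R'_phenolic foam = ln(0.0783/0.0476)/(2πk) = 0.4977/(2π·0.0202) = 3.921 m·K/W
  R'_fibreglass batt = ln(0.128/0.0783)/(2πk) = 0.4915/(2π·0.0442) = 1.770 m·K/W
ΣR = 1.848×10^-4 + 3.921 + 1.770 = 5.691 m·K/W
Q' = ΔT/ΣR = (8.35 °C − 20.6 °C)/5.691 = -2.15 W/m
(Negative Q' ⇒ heat flows inward; heat gain = 2.15 W/m.)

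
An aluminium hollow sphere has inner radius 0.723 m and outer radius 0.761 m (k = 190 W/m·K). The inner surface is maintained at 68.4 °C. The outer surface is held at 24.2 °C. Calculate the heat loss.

Q = 1.53×10^6 W

Q = 4πk·ΔT/(1/r₁ − 1/r₂) = 4π × 190 × 44.2 / (1/0.723 − 1/0.761) = 1.53×10^6 W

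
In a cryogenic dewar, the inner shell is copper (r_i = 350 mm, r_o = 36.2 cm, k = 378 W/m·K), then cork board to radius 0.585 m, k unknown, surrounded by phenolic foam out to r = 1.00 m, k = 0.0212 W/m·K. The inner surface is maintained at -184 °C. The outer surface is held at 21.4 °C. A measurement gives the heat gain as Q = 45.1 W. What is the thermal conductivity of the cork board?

k = 0.0443 W/m·K

ΣR = ΔT/Q = |-184 − 21.4|/45.1 = 4.554 K/W
Known resistances:
  R_copper = (1/0.350 − 1/0.362)/(4πk) = 0.09471/(4π·378) = 1.994×10^-5 K/W
  R_phenolic foam = (1/0.585 − 1/1.00)/(4πk) = 0.7094/(4π·0.0212) = 2.663 K/W
R_cork board = ΣR − ΣR_known = 4.554 − 2.663 = 1.891 K/W
(1/r₁−1/r₂)/(4πk) = 1.891 ⇒ k = 1.053/(4π·1.891) = 0.0443 W/m·K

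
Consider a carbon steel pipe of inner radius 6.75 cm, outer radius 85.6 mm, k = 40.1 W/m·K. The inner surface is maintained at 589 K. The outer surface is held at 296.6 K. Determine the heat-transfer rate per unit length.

Q' = 3.10×10^5 W/m

Q' = 2πk·ΔT/ln(r₂/r₁) = 2π × 40.1 × 292.4 / ln(0.0856/0.0675) = 3.10×10^5 W/m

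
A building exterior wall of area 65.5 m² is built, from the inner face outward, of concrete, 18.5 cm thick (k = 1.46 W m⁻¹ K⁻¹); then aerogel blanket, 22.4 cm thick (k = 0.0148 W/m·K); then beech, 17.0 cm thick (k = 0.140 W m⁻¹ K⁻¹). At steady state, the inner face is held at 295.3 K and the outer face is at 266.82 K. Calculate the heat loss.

Q = 113 W

Resistance network (inner→outer):
  R_concrete = L/(kA) = 0.185/(1.46·65.5) = 0.001935 K/W
  R_aerogel blanket = L/(kA) = 0.224/(0.0148·65.5) = 0.2311 K/W
  R_beech = L/(kA) = 0.170/(0.140·65.5) = 0.01854 K/W
ΣR = 0.001935 + 0.2311 + 0.01854 = 0.2516 K/W
Q = ΔT/ΣR = (295.3 K − 266.82 K)/0.2516 = 113 W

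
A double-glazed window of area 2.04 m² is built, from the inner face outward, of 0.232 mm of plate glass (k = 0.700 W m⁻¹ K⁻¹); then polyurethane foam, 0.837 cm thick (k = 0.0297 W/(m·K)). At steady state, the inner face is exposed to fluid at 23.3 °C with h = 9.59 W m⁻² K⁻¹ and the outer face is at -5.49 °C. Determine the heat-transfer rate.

Series thermal resistances, inner to outer:
  R_conv,in = 1/(hA) = 1/(9.59·2.04) = 0.05112 K/W
  R_plate glass = L/(kA) = 2.32×10^-4/(0.700·2.04) = 1.625×10^-4 K/W
  R_polyurethane foam = L/(kA) = 0.00837/(0.0297·2.04) = 0.1381 K/W
ΣR = 0.05112 + 1.625×10^-4 + 0.1381 = 0.1894 K/W
Q = ΔT/ΣR = (23.3 °C − -5.49 °C)/0.1894 = 152 W

Q = 152 W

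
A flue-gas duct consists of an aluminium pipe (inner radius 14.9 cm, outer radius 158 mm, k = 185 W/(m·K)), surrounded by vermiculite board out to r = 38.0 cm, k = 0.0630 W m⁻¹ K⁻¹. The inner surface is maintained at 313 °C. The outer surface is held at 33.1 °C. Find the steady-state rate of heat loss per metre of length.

Q' = 126 W/m

Series thermal resistances, inner to outer:
  R'_aluminium = ln(0.158/0.149)/(2πk) = 0.05865/(2π·185) = 5.046×10^-5 m·K/W
  R'_vermiculite board = ln(0.380/0.158)/(2πk) = 0.8776/(2π·0.0630) = 2.217 m·K/W
ΣR = 5.046×10^-5 + 2.217 = 2.217 m·K/W
Q' = ΔT/ΣR = (313 °C − 33.1 °C)/2.217 = 126 W/m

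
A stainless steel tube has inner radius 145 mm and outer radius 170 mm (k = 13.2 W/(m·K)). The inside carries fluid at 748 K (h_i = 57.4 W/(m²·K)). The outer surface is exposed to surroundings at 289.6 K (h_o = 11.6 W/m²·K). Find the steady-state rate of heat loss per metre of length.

Treat each layer as a resistance in series:
  R'_conv,in = 1/(2πr h) = 1/(2π·0.145·57.4) = 0.01912 m·K/W
  R'_stainless steel = ln(0.170/0.145)/(2πk) = 0.1591/(2π·13.2) = 0.001918 m·K/W
  R'_conv,out = 1/(2πr h) = 1/(2π·0.170·11.6) = 0.08071 m·K/W
ΣR = 0.01912 + 0.001918 + 0.08071 = 0.1017 m·K/W
Q' = ΔT/ΣR = (748 K − 289.6 K)/0.1017 = 4510 W/m

Q' = 4.51 kW/m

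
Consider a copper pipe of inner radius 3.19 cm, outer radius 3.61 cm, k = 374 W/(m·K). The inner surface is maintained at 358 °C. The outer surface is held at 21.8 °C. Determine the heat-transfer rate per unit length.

Q' = 2πk·ΔT/ln(r₂/r₁) = 2π × 374 × 336.2 / ln(0.0361/0.0319) = 6.39×10^6 W/m

Q' = 6390 kW/m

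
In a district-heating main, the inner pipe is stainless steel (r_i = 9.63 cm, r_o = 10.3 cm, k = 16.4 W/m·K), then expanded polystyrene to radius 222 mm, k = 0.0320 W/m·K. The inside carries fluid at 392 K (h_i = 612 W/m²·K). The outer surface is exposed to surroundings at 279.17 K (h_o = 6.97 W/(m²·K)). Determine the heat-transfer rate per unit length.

Resistance network (inner→outer):
  R'_conv,in = 1/(2πr h) = 1/(2π·0.0963·612) = 0.002700 m·K/W
  R'_stainless steel = ln(0.103/0.0963)/(2πk) = 0.06726/(2π·16.4) = 6.527×10^-4 m·K/W
  R'_expanded polystyrene = ln(0.222/0.103)/(2πk) = 0.7679/(2π·0.0320) = 3.819 m·K/W
  R'_conv,out = 1/(2πr h) = 1/(2π·0.222·6.97) = 0.1029 m·K/W
ΣR = 0.002700 + 6.527×10^-4 + 3.819 + 0.1029 = 3.925 m·K/W
Q' = ΔT/ΣR = (392 K − 279.17 K)/3.925 = 28.7 W/m

Q' = 28.7 W/m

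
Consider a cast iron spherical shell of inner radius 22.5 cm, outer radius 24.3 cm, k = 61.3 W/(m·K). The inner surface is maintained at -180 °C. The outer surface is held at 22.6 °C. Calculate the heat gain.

Q = 4πk·ΔT/(1/r₁ − 1/r₂) = 4π × 61.3 × 202.6 / (1/0.225 − 1/0.243) = 4.74×10^5 W

Q = 474 kW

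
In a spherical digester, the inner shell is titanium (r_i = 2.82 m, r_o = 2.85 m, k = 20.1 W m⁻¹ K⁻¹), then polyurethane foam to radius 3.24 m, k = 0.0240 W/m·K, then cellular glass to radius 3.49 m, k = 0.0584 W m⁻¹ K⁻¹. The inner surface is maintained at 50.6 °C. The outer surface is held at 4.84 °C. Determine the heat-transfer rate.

Q = 269 W

Series thermal resistances, inner to outer:
  R_titanium = (1/2.82 − 1/2.85)/(4πk) = 0.003733/(4π·20.1) = 1.478×10^-5 K/W
  R_polyurethane foam = (1/2.85 − 1/3.24)/(4πk) = 0.04224/(4π·0.0240) = 0.1400 K/W
  R_cellular glass = (1/3.24 − 1/3.49)/(4πk) = 0.02211/(4π·0.0584) = 0.03013 K/W
ΣR = 1.478×10^-5 + 0.1400 + 0.03013 = 0.1701 K/W
Q = ΔT/ΣR = (50.6 °C − 4.84 °C)/0.1701 = 269 W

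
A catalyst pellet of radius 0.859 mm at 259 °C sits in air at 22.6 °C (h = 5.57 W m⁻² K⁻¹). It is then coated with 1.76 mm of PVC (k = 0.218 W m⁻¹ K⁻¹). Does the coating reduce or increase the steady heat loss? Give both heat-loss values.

Critical radius for a sphere: r_cr = 2k/h = 0.0783 m = 7.83 cm.
Outer radius after coating: r₂ = 8.59×10^-4 + 0.00176 = 0.002619 m.
Since r₁ < r_cr and r₂ ≤ r_cr, the coating moves toward the maximum at r_cr — heat loss rises.
Bare: R = 1/(4πr₁²h) = 19360 K/W; Q = 236.4/19360 = 0.0122 W.
Coated: R = R_cond + R_conv = 2368 K/W; Q = 236.4/2368 = 0.0998 W.

increases: 0.0122 → 0.0998 W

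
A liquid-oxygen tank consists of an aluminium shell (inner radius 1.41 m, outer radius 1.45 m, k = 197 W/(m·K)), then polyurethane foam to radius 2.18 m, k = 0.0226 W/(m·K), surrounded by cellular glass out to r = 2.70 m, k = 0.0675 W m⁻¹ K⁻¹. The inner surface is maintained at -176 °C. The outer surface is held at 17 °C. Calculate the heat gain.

Q = 210 W

Series thermal resistances, inner to outer:
  R_aluminium = (1/1.41 − 1/1.45)/(4πk) = 0.01956/(4π·197) = 7.903×10^-6 K/W
  R_polyurethane foam = (1/1.45 − 1/2.18)/(4πk) = 0.2309/(4π·0.0226) = 0.8132 K/W
  R_cellular glass = (1/2.18 − 1/2.70)/(4πk) = 0.08835/(4π·0.0675) = 0.1042 K/W
ΣR = 7.903×10^-6 + 0.8132 + 0.1042 = 0.9174 K/W
Q = ΔT/ΣR = (-176 °C − 17 °C)/0.9174 = -210 W
(Negative Q ⇒ heat flows inward; heat gain = 210 W.)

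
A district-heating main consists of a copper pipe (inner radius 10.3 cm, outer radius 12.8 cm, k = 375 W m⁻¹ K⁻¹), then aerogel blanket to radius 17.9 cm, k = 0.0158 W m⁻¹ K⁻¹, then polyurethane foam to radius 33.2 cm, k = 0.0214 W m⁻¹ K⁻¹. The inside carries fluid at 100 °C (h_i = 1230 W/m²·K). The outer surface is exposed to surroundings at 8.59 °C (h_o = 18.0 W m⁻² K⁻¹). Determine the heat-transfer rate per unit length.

Resistance network (inner→outer):
  R'_conv,in = 1/(2πr h) = 1/(2π·0.103·1230) = 0.001256 m·K/W
  R'_copper = ln(0.128/0.103)/(2πk) = 0.2173/(2π·375) = 9.223×10^-5 m·K/W
  R'_aerogel blanket = ln(0.179/0.128)/(2πk) = 0.3354/(2π·0.0158) = 3.378 m·K/W
  R'_polyurethane foam = ln(0.332/0.179)/(2πk) = 0.6177/(2π·0.0214) = 4.594 m·K/W
  R'_conv,out = 1/(2πr h) = 1/(2π·0.332·18.0) = 0.02663 m·K/W
ΣR = 0.001256 + 9.223×10^-5 + 3.378 + 4.594 + 0.02663 = 8.000 m·K/W
Q' = ΔT/ΣR = (100 °C − 8.59 °C)/8.000 = 11.4 W/m

Q' = 11.4 W/m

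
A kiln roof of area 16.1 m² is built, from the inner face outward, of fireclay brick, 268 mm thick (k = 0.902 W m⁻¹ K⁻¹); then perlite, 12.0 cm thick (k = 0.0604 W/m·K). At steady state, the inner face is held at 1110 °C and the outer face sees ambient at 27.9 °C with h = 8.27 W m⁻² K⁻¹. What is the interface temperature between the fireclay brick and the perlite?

Treat each layer as a resistance in series:
  R_fireclay brick = L/(kA) = 0.268/(0.902·16.1) = 0.01845 K/W
  R_perlite = L/(kA) = 0.120/(0.0604·16.1) = 0.1234 K/W
  R_conv,out = 1/(hA) = 1/(8.27·16.1) = 0.007510 K/W
ΣR = 0.01845 + 0.1234 + 0.007510 = 0.1494 K/W
Q = ΔT/ΣR = (1110 °C − 27.9 °C)/0.1494 = 7243 W
From the inner boundary to the fireclay brick/perlite interface, ΣR_partial = 0.01845 K/W.
T_interface = T_in − Q·ΣR_partial = 1110 °C − (7243)(0.01845) = 976 °C

T = 976 °C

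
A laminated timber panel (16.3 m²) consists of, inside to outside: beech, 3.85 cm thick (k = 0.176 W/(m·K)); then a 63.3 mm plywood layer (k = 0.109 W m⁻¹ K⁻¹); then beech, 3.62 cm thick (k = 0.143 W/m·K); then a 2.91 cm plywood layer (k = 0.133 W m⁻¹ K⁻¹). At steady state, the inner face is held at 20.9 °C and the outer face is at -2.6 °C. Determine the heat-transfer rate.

Q = 301 W

Treat each layer as a resistance in series:
  R_beech = L/(kA) = 0.0385/(0.176·16.3) = 0.01342 K/W
  R_plywood = L/(kA) = 0.0633/(0.109·16.3) = 0.03563 K/W
  R_beech = L/(kA) = 0.0362/(0.143·16.3) = 0.01553 K/W
  R_plywood = L/(kA) = 0.0291/(0.133·16.3) = 0.01342 K/W
ΣR = 0.01342 + 0.03563 + 0.01553 + 0.01342 = 0.07800 K/W
Q = ΔT/ΣR = (20.9 °C − -2.6 °C)/0.07800 = 301 W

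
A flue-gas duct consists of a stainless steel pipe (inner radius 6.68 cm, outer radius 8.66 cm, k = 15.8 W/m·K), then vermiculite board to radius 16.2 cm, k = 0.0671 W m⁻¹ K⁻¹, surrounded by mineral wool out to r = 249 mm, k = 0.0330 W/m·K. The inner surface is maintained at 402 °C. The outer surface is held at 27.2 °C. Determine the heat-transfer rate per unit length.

Q' = 105 W/m

Series thermal resistances, inner to outer:
  R'_stainless steel = ln(0.0866/0.0668)/(2πk) = 0.2596/(2π·15.8) = 0.002615 m·K/W
  R'_vermiculite board = ln(0.162/0.0866)/(2πk) = 0.6263/(2π·0.0671) = 1.486 m·K/W
  R'_mineral wool = ln(0.249/0.162)/(2πk) = 0.4299/(2π·0.0330) = 2.073 m·K/W
ΣR = 0.002615 + 1.486 + 2.073 = 3.562 m·K/W
Q' = ΔT/ΣR = (402 °C − 27.2 °C)/3.562 = 105 W/m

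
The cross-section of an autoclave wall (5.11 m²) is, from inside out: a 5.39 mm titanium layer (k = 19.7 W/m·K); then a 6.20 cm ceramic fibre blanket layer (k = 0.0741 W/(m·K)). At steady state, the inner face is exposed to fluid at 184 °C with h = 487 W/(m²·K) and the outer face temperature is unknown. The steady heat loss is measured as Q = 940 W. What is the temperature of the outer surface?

T_out = 29.7 °C

Series resistances:
  R_conv,in = 1/(hA) = 1/(487·5.11) = 4.018×10^-4 K/W
  R_titanium = L/(kA) = 0.00539/(19.7·5.11) = 5.354×10^-5 K/W
  R_ceramic fibre blanket = L/(kA) = 0.0620/(0.0741·5.11) = 0.1637 K/W
ΣR = 0.1642 K/W
ΔT = Q·ΣR = 940 × 0.1642 = 154.3 K
Heat flows outward, so T_out = T_in − ΔT = 184 − 154.3 = 29.7 °C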